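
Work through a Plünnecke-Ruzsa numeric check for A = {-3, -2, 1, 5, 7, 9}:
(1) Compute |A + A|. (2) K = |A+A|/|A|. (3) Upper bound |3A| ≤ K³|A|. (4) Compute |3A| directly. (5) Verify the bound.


|A| = 6.
Step 1: Compute A + A by enumerating all 36 pairs.
A + A = {-6, -5, -4, -2, -1, 2, 3, 4, 5, 6, 7, 8, 10, 12, 14, 16, 18}, so |A + A| = 17.
Step 2: Doubling constant K = |A + A|/|A| = 17/6 = 17/6 ≈ 2.8333.
Step 3: Plünnecke-Ruzsa gives |3A| ≤ K³·|A| = (2.8333)³ · 6 ≈ 136.4722.
Step 4: Compute 3A = A + A + A directly by enumerating all triples (a,b,c) ∈ A³; |3A| = 31.
Step 5: Check 31 ≤ 136.4722? Yes ✓.

K = 17/6, Plünnecke-Ruzsa bound K³|A| ≈ 136.4722, |3A| = 31, inequality holds.


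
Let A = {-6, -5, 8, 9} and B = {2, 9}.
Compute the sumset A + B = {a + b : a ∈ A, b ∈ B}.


A + B = {a + b : a ∈ A, b ∈ B}.
Enumerate all |A|·|B| = 4·2 = 8 pairs (a, b) and collect distinct sums.
a = -6: -6+2=-4, -6+9=3
a = -5: -5+2=-3, -5+9=4
a = 8: 8+2=10, 8+9=17
a = 9: 9+2=11, 9+9=18
Collecting distinct sums: A + B = {-4, -3, 3, 4, 10, 11, 17, 18}
|A + B| = 8

A + B = {-4, -3, 3, 4, 10, 11, 17, 18}


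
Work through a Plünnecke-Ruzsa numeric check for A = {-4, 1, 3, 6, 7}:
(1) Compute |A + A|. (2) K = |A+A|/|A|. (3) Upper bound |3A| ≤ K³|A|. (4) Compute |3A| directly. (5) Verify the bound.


|A| = 5.
Step 1: Compute A + A by enumerating all 25 pairs.
A + A = {-8, -3, -1, 2, 3, 4, 6, 7, 8, 9, 10, 12, 13, 14}, so |A + A| = 14.
Step 2: Doubling constant K = |A + A|/|A| = 14/5 = 14/5 ≈ 2.8000.
Step 3: Plünnecke-Ruzsa gives |3A| ≤ K³·|A| = (2.8000)³ · 5 ≈ 109.7600.
Step 4: Compute 3A = A + A + A directly by enumerating all triples (a,b,c) ∈ A³; |3A| = 26.
Step 5: Check 26 ≤ 109.7600? Yes ✓.

K = 14/5, Plünnecke-Ruzsa bound K³|A| ≈ 109.7600, |3A| = 26, inequality holds.


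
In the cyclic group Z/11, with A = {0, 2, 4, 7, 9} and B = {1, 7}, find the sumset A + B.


Work in Z/11Z: reduce every sum a + b modulo 11.
Enumerate all 10 pairs:
a = 0: 0+1=1, 0+7=7
a = 2: 2+1=3, 2+7=9
a = 4: 4+1=5, 4+7=0
a = 7: 7+1=8, 7+7=3
a = 9: 9+1=10, 9+7=5
Distinct residues collected: {0, 1, 3, 5, 7, 8, 9, 10}
|A + B| = 8 (out of 11 total residues).

A + B = {0, 1, 3, 5, 7, 8, 9, 10}


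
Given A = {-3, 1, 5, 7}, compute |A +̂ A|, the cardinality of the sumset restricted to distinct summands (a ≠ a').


Restricted sumset: A +̂ A = {a + a' : a ∈ A, a' ∈ A, a ≠ a'}.
Equivalently, take A + A and drop any sum 2a that is achievable ONLY as a + a for a ∈ A (i.e. sums representable only with equal summands).
Enumerate pairs (a, a') with a < a' (symmetric, so each unordered pair gives one sum; this covers all a ≠ a'):
  -3 + 1 = -2
  -3 + 5 = 2
  -3 + 7 = 4
  1 + 5 = 6
  1 + 7 = 8
  5 + 7 = 12
Collected distinct sums: {-2, 2, 4, 6, 8, 12}
|A +̂ A| = 6
(Reference bound: |A +̂ A| ≥ 2|A| - 3 for |A| ≥ 2, with |A| = 4 giving ≥ 5.)

|A +̂ A| = 6


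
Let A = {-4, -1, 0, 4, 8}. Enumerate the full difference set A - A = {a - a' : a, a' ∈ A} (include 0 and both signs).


A - A = {a - a' : a, a' ∈ A}.
Compute a - a' for each ordered pair (a, a'):
a = -4: -4--4=0, -4--1=-3, -4-0=-4, -4-4=-8, -4-8=-12
a = -1: -1--4=3, -1--1=0, -1-0=-1, -1-4=-5, -1-8=-9
a = 0: 0--4=4, 0--1=1, 0-0=0, 0-4=-4, 0-8=-8
a = 4: 4--4=8, 4--1=5, 4-0=4, 4-4=0, 4-8=-4
a = 8: 8--4=12, 8--1=9, 8-0=8, 8-4=4, 8-8=0
Collecting distinct values (and noting 0 appears from a-a):
A - A = {-12, -9, -8, -5, -4, -3, -1, 0, 1, 3, 4, 5, 8, 9, 12}
|A - A| = 15

A - A = {-12, -9, -8, -5, -4, -3, -1, 0, 1, 3, 4, 5, 8, 9, 12}


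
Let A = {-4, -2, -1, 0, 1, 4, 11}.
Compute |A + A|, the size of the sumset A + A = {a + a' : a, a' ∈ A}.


A + A = {a + a' : a, a' ∈ A}; |A| = 7.
General bounds: 2|A| - 1 ≤ |A + A| ≤ |A|(|A|+1)/2, i.e. 13 ≤ |A + A| ≤ 28.
Lower bound 2|A|-1 is attained iff A is an arithmetic progression.
Enumerate sums a + a' for a ≤ a' (symmetric, so this suffices):
a = -4: -4+-4=-8, -4+-2=-6, -4+-1=-5, -4+0=-4, -4+1=-3, -4+4=0, -4+11=7
a = -2: -2+-2=-4, -2+-1=-3, -2+0=-2, -2+1=-1, -2+4=2, -2+11=9
a = -1: -1+-1=-2, -1+0=-1, -1+1=0, -1+4=3, -1+11=10
a = 0: 0+0=0, 0+1=1, 0+4=4, 0+11=11
a = 1: 1+1=2, 1+4=5, 1+11=12
a = 4: 4+4=8, 4+11=15
a = 11: 11+11=22
Distinct sums: {-8, -6, -5, -4, -3, -2, -1, 0, 1, 2, 3, 4, 5, 7, 8, 9, 10, 11, 12, 15, 22}
|A + A| = 21

|A + A| = 21


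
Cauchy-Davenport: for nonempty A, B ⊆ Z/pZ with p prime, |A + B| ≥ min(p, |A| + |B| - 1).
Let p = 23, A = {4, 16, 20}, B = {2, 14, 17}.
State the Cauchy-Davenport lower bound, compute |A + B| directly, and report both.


Cauchy-Davenport: |A + B| ≥ min(p, |A| + |B| - 1) for A, B nonempty in Z/pZ.
|A| = 3, |B| = 3, p = 23.
CD lower bound = min(23, 3 + 3 - 1) = min(23, 5) = 5.
Compute A + B mod 23 directly:
a = 4: 4+2=6, 4+14=18, 4+17=21
a = 16: 16+2=18, 16+14=7, 16+17=10
a = 20: 20+2=22, 20+14=11, 20+17=14
A + B = {6, 7, 10, 11, 14, 18, 21, 22}, so |A + B| = 8.
Verify: 8 ≥ 5? Yes ✓.

CD lower bound = 5, actual |A + B| = 8.


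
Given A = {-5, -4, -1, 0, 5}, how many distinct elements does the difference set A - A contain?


A - A = {a - a' : a, a' ∈ A}; |A| = 5.
Bounds: 2|A|-1 ≤ |A - A| ≤ |A|² - |A| + 1, i.e. 9 ≤ |A - A| ≤ 21.
Note: 0 ∈ A - A always (from a - a). The set is symmetric: if d ∈ A - A then -d ∈ A - A.
Enumerate nonzero differences d = a - a' with a > a' (then include -d):
Positive differences: {1, 3, 4, 5, 6, 9, 10}
Full difference set: {0} ∪ (positive diffs) ∪ (negative diffs).
|A - A| = 1 + 2·7 = 15 (matches direct enumeration: 15).

|A - A| = 15


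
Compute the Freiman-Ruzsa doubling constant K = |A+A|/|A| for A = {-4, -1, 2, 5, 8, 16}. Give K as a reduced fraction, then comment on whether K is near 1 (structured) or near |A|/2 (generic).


|A| = 6.
Compute A + A by enumerating all 36 pairs.
A + A = {-8, -5, -2, 1, 4, 7, 10, 12, 13, 15, 16, 18, 21, 24, 32}, so |A + A| = 15.
K = |A + A| / |A| = 15/6 = 5/2 ≈ 2.5000.
Reference: AP of size 6 gives K = 11/6 ≈ 1.8333; a fully generic set of size 6 gives K ≈ 3.5000.

|A| = 6, |A + A| = 15, K = 15/6 = 5/2.


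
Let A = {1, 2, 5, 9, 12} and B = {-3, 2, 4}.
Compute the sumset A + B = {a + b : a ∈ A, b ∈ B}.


A + B = {a + b : a ∈ A, b ∈ B}.
Enumerate all |A|·|B| = 5·3 = 15 pairs (a, b) and collect distinct sums.
a = 1: 1+-3=-2, 1+2=3, 1+4=5
a = 2: 2+-3=-1, 2+2=4, 2+4=6
a = 5: 5+-3=2, 5+2=7, 5+4=9
a = 9: 9+-3=6, 9+2=11, 9+4=13
a = 12: 12+-3=9, 12+2=14, 12+4=16
Collecting distinct sums: A + B = {-2, -1, 2, 3, 4, 5, 6, 7, 9, 11, 13, 14, 16}
|A + B| = 13

A + B = {-2, -1, 2, 3, 4, 5, 6, 7, 9, 11, 13, 14, 16}


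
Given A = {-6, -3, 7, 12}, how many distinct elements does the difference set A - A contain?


A - A = {a - a' : a, a' ∈ A}; |A| = 4.
Bounds: 2|A|-1 ≤ |A - A| ≤ |A|² - |A| + 1, i.e. 7 ≤ |A - A| ≤ 13.
Note: 0 ∈ A - A always (from a - a). The set is symmetric: if d ∈ A - A then -d ∈ A - A.
Enumerate nonzero differences d = a - a' with a > a' (then include -d):
Positive differences: {3, 5, 10, 13, 15, 18}
Full difference set: {0} ∪ (positive diffs) ∪ (negative diffs).
|A - A| = 1 + 2·6 = 13 (matches direct enumeration: 13).

|A - A| = 13


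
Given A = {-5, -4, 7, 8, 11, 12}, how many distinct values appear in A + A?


A + A = {a + a' : a, a' ∈ A}; |A| = 6.
General bounds: 2|A| - 1 ≤ |A + A| ≤ |A|(|A|+1)/2, i.e. 11 ≤ |A + A| ≤ 21.
Lower bound 2|A|-1 is attained iff A is an arithmetic progression.
Enumerate sums a + a' for a ≤ a' (symmetric, so this suffices):
a = -5: -5+-5=-10, -5+-4=-9, -5+7=2, -5+8=3, -5+11=6, -5+12=7
a = -4: -4+-4=-8, -4+7=3, -4+8=4, -4+11=7, -4+12=8
a = 7: 7+7=14, 7+8=15, 7+11=18, 7+12=19
a = 8: 8+8=16, 8+11=19, 8+12=20
a = 11: 11+11=22, 11+12=23
a = 12: 12+12=24
Distinct sums: {-10, -9, -8, 2, 3, 4, 6, 7, 8, 14, 15, 16, 18, 19, 20, 22, 23, 24}
|A + A| = 18

|A + A| = 18


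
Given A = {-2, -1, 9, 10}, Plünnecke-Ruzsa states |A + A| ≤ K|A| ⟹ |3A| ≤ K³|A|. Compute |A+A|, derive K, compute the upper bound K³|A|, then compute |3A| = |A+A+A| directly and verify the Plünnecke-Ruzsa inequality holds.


|A| = 4.
Step 1: Compute A + A by enumerating all 16 pairs.
A + A = {-4, -3, -2, 7, 8, 9, 18, 19, 20}, so |A + A| = 9.
Step 2: Doubling constant K = |A + A|/|A| = 9/4 = 9/4 ≈ 2.2500.
Step 3: Plünnecke-Ruzsa gives |3A| ≤ K³·|A| = (2.2500)³ · 4 ≈ 45.5625.
Step 4: Compute 3A = A + A + A directly by enumerating all triples (a,b,c) ∈ A³; |3A| = 16.
Step 5: Check 16 ≤ 45.5625? Yes ✓.

K = 9/4, Plünnecke-Ruzsa bound K³|A| ≈ 45.5625, |3A| = 16, inequality holds.


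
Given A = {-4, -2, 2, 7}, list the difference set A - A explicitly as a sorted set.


A - A = {a - a' : a, a' ∈ A}.
Compute a - a' for each ordered pair (a, a'):
a = -4: -4--4=0, -4--2=-2, -4-2=-6, -4-7=-11
a = -2: -2--4=2, -2--2=0, -2-2=-4, -2-7=-9
a = 2: 2--4=6, 2--2=4, 2-2=0, 2-7=-5
a = 7: 7--4=11, 7--2=9, 7-2=5, 7-7=0
Collecting distinct values (and noting 0 appears from a-a):
A - A = {-11, -9, -6, -5, -4, -2, 0, 2, 4, 5, 6, 9, 11}
|A - A| = 13

A - A = {-11, -9, -6, -5, -4, -2, 0, 2, 4, 5, 6, 9, 11}


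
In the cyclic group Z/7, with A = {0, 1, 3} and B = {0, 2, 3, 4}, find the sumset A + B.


Work in Z/7Z: reduce every sum a + b modulo 7.
Enumerate all 12 pairs:
a = 0: 0+0=0, 0+2=2, 0+3=3, 0+4=4
a = 1: 1+0=1, 1+2=3, 1+3=4, 1+4=5
a = 3: 3+0=3, 3+2=5, 3+3=6, 3+4=0
Distinct residues collected: {0, 1, 2, 3, 4, 5, 6}
|A + B| = 7 (out of 7 total residues).

A + B = {0, 1, 2, 3, 4, 5, 6}


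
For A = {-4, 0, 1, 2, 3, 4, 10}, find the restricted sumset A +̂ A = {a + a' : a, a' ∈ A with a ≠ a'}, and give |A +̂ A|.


Restricted sumset: A +̂ A = {a + a' : a ∈ A, a' ∈ A, a ≠ a'}.
Equivalently, take A + A and drop any sum 2a that is achievable ONLY as a + a for a ∈ A (i.e. sums representable only with equal summands).
Enumerate pairs (a, a') with a < a' (symmetric, so each unordered pair gives one sum; this covers all a ≠ a'):
  -4 + 0 = -4
  -4 + 1 = -3
  -4 + 2 = -2
  -4 + 3 = -1
  -4 + 4 = 0
  -4 + 10 = 6
  0 + 1 = 1
  0 + 2 = 2
  0 + 3 = 3
  0 + 4 = 4
  0 + 10 = 10
  1 + 2 = 3
  1 + 3 = 4
  1 + 4 = 5
  1 + 10 = 11
  2 + 3 = 5
  2 + 4 = 6
  2 + 10 = 12
  3 + 4 = 7
  3 + 10 = 13
  4 + 10 = 14
Collected distinct sums: {-4, -3, -2, -1, 0, 1, 2, 3, 4, 5, 6, 7, 10, 11, 12, 13, 14}
|A +̂ A| = 17
(Reference bound: |A +̂ A| ≥ 2|A| - 3 for |A| ≥ 2, with |A| = 7 giving ≥ 11.)

|A +̂ A| = 17


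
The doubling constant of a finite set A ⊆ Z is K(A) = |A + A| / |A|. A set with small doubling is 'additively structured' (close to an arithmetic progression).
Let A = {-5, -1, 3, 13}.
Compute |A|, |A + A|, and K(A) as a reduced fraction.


|A| = 4.
Compute A + A by enumerating all 16 pairs.
A + A = {-10, -6, -2, 2, 6, 8, 12, 16, 26}, so |A + A| = 9.
K = |A + A| / |A| = 9/4 (already in lowest terms) ≈ 2.2500.
Reference: AP of size 4 gives K = 7/4 ≈ 1.7500; a fully generic set of size 4 gives K ≈ 2.5000.

|A| = 4, |A + A| = 9, K = 9/4.


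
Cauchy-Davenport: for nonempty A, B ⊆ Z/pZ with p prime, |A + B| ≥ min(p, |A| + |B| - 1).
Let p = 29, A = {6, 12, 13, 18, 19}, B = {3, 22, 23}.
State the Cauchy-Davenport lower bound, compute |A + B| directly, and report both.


Cauchy-Davenport: |A + B| ≥ min(p, |A| + |B| - 1) for A, B nonempty in Z/pZ.
|A| = 5, |B| = 3, p = 29.
CD lower bound = min(29, 5 + 3 - 1) = min(29, 7) = 7.
Compute A + B mod 29 directly:
a = 6: 6+3=9, 6+22=28, 6+23=0
a = 12: 12+3=15, 12+22=5, 12+23=6
a = 13: 13+3=16, 13+22=6, 13+23=7
a = 18: 18+3=21, 18+22=11, 18+23=12
a = 19: 19+3=22, 19+22=12, 19+23=13
A + B = {0, 5, 6, 7, 9, 11, 12, 13, 15, 16, 21, 22, 28}, so |A + B| = 13.
Verify: 13 ≥ 7? Yes ✓.

CD lower bound = 7, actual |A + B| = 13.


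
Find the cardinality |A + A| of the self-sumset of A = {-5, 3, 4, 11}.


A + A = {a + a' : a, a' ∈ A}; |A| = 4.
General bounds: 2|A| - 1 ≤ |A + A| ≤ |A|(|A|+1)/2, i.e. 7 ≤ |A + A| ≤ 10.
Lower bound 2|A|-1 is attained iff A is an arithmetic progression.
Enumerate sums a + a' for a ≤ a' (symmetric, so this suffices):
a = -5: -5+-5=-10, -5+3=-2, -5+4=-1, -5+11=6
a = 3: 3+3=6, 3+4=7, 3+11=14
a = 4: 4+4=8, 4+11=15
a = 11: 11+11=22
Distinct sums: {-10, -2, -1, 6, 7, 8, 14, 15, 22}
|A + A| = 9

|A + A| = 9


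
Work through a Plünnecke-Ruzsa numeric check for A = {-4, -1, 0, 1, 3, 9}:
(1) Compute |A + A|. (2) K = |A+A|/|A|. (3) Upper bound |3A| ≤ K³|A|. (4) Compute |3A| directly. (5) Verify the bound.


|A| = 6.
Step 1: Compute A + A by enumerating all 36 pairs.
A + A = {-8, -5, -4, -3, -2, -1, 0, 1, 2, 3, 4, 5, 6, 8, 9, 10, 12, 18}, so |A + A| = 18.
Step 2: Doubling constant K = |A + A|/|A| = 18/6 = 18/6 ≈ 3.0000.
Step 3: Plünnecke-Ruzsa gives |3A| ≤ K³·|A| = (3.0000)³ · 6 ≈ 162.0000.
Step 4: Compute 3A = A + A + A directly by enumerating all triples (a,b,c) ∈ A³; |3A| = 31.
Step 5: Check 31 ≤ 162.0000? Yes ✓.

K = 18/6, Plünnecke-Ruzsa bound K³|A| ≈ 162.0000, |3A| = 31, inequality holds.


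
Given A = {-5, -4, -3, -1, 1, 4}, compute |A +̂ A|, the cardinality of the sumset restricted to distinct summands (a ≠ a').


Restricted sumset: A +̂ A = {a + a' : a ∈ A, a' ∈ A, a ≠ a'}.
Equivalently, take A + A and drop any sum 2a that is achievable ONLY as a + a for a ∈ A (i.e. sums representable only with equal summands).
Enumerate pairs (a, a') with a < a' (symmetric, so each unordered pair gives one sum; this covers all a ≠ a'):
  -5 + -4 = -9
  -5 + -3 = -8
  -5 + -1 = -6
  -5 + 1 = -4
  -5 + 4 = -1
  -4 + -3 = -7
  -4 + -1 = -5
  -4 + 1 = -3
  -4 + 4 = 0
  -3 + -1 = -4
  -3 + 1 = -2
  -3 + 4 = 1
  -1 + 1 = 0
  -1 + 4 = 3
  1 + 4 = 5
Collected distinct sums: {-9, -8, -7, -6, -5, -4, -3, -2, -1, 0, 1, 3, 5}
|A +̂ A| = 13
(Reference bound: |A +̂ A| ≥ 2|A| - 3 for |A| ≥ 2, with |A| = 6 giving ≥ 9.)

|A +̂ A| = 13


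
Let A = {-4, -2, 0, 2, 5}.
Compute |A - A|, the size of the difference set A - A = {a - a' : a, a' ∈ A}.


A - A = {a - a' : a, a' ∈ A}; |A| = 5.
Bounds: 2|A|-1 ≤ |A - A| ≤ |A|² - |A| + 1, i.e. 9 ≤ |A - A| ≤ 21.
Note: 0 ∈ A - A always (from a - a). The set is symmetric: if d ∈ A - A then -d ∈ A - A.
Enumerate nonzero differences d = a - a' with a > a' (then include -d):
Positive differences: {2, 3, 4, 5, 6, 7, 9}
Full difference set: {0} ∪ (positive diffs) ∪ (negative diffs).
|A - A| = 1 + 2·7 = 15 (matches direct enumeration: 15).

|A - A| = 15


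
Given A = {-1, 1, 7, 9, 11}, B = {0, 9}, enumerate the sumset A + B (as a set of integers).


A + B = {a + b : a ∈ A, b ∈ B}.
Enumerate all |A|·|B| = 5·2 = 10 pairs (a, b) and collect distinct sums.
a = -1: -1+0=-1, -1+9=8
a = 1: 1+0=1, 1+9=10
a = 7: 7+0=7, 7+9=16
a = 9: 9+0=9, 9+9=18
a = 11: 11+0=11, 11+9=20
Collecting distinct sums: A + B = {-1, 1, 7, 8, 9, 10, 11, 16, 18, 20}
|A + B| = 10

A + B = {-1, 1, 7, 8, 9, 10, 11, 16, 18, 20}


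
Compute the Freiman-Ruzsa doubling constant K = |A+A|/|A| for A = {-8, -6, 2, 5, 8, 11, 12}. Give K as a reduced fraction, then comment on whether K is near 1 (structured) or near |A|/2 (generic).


|A| = 7.
Compute A + A by enumerating all 49 pairs.
A + A = {-16, -14, -12, -6, -4, -3, -1, 0, 2, 3, 4, 5, 6, 7, 10, 13, 14, 16, 17, 19, 20, 22, 23, 24}, so |A + A| = 24.
K = |A + A| / |A| = 24/7 (already in lowest terms) ≈ 3.4286.
Reference: AP of size 7 gives K = 13/7 ≈ 1.8571; a fully generic set of size 7 gives K ≈ 4.0000.

|A| = 7, |A + A| = 24, K = 24/7.


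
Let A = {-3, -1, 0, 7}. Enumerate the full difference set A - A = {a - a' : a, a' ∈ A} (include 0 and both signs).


A - A = {a - a' : a, a' ∈ A}.
Compute a - a' for each ordered pair (a, a'):
a = -3: -3--3=0, -3--1=-2, -3-0=-3, -3-7=-10
a = -1: -1--3=2, -1--1=0, -1-0=-1, -1-7=-8
a = 0: 0--3=3, 0--1=1, 0-0=0, 0-7=-7
a = 7: 7--3=10, 7--1=8, 7-0=7, 7-7=0
Collecting distinct values (and noting 0 appears from a-a):
A - A = {-10, -8, -7, -3, -2, -1, 0, 1, 2, 3, 7, 8, 10}
|A - A| = 13

A - A = {-10, -8, -7, -3, -2, -1, 0, 1, 2, 3, 7, 8, 10}


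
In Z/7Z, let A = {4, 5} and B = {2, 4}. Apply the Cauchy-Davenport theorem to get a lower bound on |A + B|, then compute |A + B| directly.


Cauchy-Davenport: |A + B| ≥ min(p, |A| + |B| - 1) for A, B nonempty in Z/pZ.
|A| = 2, |B| = 2, p = 7.
CD lower bound = min(7, 2 + 2 - 1) = min(7, 3) = 3.
Compute A + B mod 7 directly:
a = 4: 4+2=6, 4+4=1
a = 5: 5+2=0, 5+4=2
A + B = {0, 1, 2, 6}, so |A + B| = 4.
Verify: 4 ≥ 3? Yes ✓.

CD lower bound = 3, actual |A + B| = 4.


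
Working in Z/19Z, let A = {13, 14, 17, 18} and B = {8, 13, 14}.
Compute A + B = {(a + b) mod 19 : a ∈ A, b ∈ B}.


Work in Z/19Z: reduce every sum a + b modulo 19.
Enumerate all 12 pairs:
a = 13: 13+8=2, 13+13=7, 13+14=8
a = 14: 14+8=3, 14+13=8, 14+14=9
a = 17: 17+8=6, 17+13=11, 17+14=12
a = 18: 18+8=7, 18+13=12, 18+14=13
Distinct residues collected: {2, 3, 6, 7, 8, 9, 11, 12, 13}
|A + B| = 9 (out of 19 total residues).

A + B = {2, 3, 6, 7, 8, 9, 11, 12, 13}


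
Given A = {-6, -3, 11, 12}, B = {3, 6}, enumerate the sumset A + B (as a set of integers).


A + B = {a + b : a ∈ A, b ∈ B}.
Enumerate all |A|·|B| = 4·2 = 8 pairs (a, b) and collect distinct sums.
a = -6: -6+3=-3, -6+6=0
a = -3: -3+3=0, -3+6=3
a = 11: 11+3=14, 11+6=17
a = 12: 12+3=15, 12+6=18
Collecting distinct sums: A + B = {-3, 0, 3, 14, 15, 17, 18}
|A + B| = 7

A + B = {-3, 0, 3, 14, 15, 17, 18}


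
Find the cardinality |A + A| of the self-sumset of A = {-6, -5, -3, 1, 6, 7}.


A + A = {a + a' : a, a' ∈ A}; |A| = 6.
General bounds: 2|A| - 1 ≤ |A + A| ≤ |A|(|A|+1)/2, i.e. 11 ≤ |A + A| ≤ 21.
Lower bound 2|A|-1 is attained iff A is an arithmetic progression.
Enumerate sums a + a' for a ≤ a' (symmetric, so this suffices):
a = -6: -6+-6=-12, -6+-5=-11, -6+-3=-9, -6+1=-5, -6+6=0, -6+7=1
a = -5: -5+-5=-10, -5+-3=-8, -5+1=-4, -5+6=1, -5+7=2
a = -3: -3+-3=-6, -3+1=-2, -3+6=3, -3+7=4
a = 1: 1+1=2, 1+6=7, 1+7=8
a = 6: 6+6=12, 6+7=13
a = 7: 7+7=14
Distinct sums: {-12, -11, -10, -9, -8, -6, -5, -4, -2, 0, 1, 2, 3, 4, 7, 8, 12, 13, 14}
|A + A| = 19

|A + A| = 19


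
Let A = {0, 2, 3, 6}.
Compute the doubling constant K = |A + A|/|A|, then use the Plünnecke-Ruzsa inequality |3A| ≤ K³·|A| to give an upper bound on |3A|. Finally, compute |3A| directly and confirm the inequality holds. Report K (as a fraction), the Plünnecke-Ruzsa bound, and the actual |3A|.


|A| = 4.
Step 1: Compute A + A by enumerating all 16 pairs.
A + A = {0, 2, 3, 4, 5, 6, 8, 9, 12}, so |A + A| = 9.
Step 2: Doubling constant K = |A + A|/|A| = 9/4 = 9/4 ≈ 2.2500.
Step 3: Plünnecke-Ruzsa gives |3A| ≤ K³·|A| = (2.2500)³ · 4 ≈ 45.5625.
Step 4: Compute 3A = A + A + A directly by enumerating all triples (a,b,c) ∈ A³; |3A| = 15.
Step 5: Check 15 ≤ 45.5625? Yes ✓.

K = 9/4, Plünnecke-Ruzsa bound K³|A| ≈ 45.5625, |3A| = 15, inequality holds.


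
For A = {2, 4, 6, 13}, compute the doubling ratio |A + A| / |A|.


|A| = 4.
Compute A + A by enumerating all 16 pairs.
A + A = {4, 6, 8, 10, 12, 15, 17, 19, 26}, so |A + A| = 9.
K = |A + A| / |A| = 9/4 (already in lowest terms) ≈ 2.2500.
Reference: AP of size 4 gives K = 7/4 ≈ 1.7500; a fully generic set of size 4 gives K ≈ 2.5000.

|A| = 4, |A + A| = 9, K = 9/4.


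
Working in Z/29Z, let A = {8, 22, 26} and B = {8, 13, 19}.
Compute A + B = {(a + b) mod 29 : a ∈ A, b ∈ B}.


Work in Z/29Z: reduce every sum a + b modulo 29.
Enumerate all 9 pairs:
a = 8: 8+8=16, 8+13=21, 8+19=27
a = 22: 22+8=1, 22+13=6, 22+19=12
a = 26: 26+8=5, 26+13=10, 26+19=16
Distinct residues collected: {1, 5, 6, 10, 12, 16, 21, 27}
|A + B| = 8 (out of 29 total residues).

A + B = {1, 5, 6, 10, 12, 16, 21, 27}


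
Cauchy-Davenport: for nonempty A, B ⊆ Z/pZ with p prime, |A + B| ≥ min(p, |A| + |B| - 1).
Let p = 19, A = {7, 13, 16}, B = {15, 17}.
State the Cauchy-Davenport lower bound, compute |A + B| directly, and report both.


Cauchy-Davenport: |A + B| ≥ min(p, |A| + |B| - 1) for A, B nonempty in Z/pZ.
|A| = 3, |B| = 2, p = 19.
CD lower bound = min(19, 3 + 2 - 1) = min(19, 4) = 4.
Compute A + B mod 19 directly:
a = 7: 7+15=3, 7+17=5
a = 13: 13+15=9, 13+17=11
a = 16: 16+15=12, 16+17=14
A + B = {3, 5, 9, 11, 12, 14}, so |A + B| = 6.
Verify: 6 ≥ 4? Yes ✓.

CD lower bound = 4, actual |A + B| = 6.


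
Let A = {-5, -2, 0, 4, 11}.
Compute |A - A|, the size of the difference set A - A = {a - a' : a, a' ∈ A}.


A - A = {a - a' : a, a' ∈ A}; |A| = 5.
Bounds: 2|A|-1 ≤ |A - A| ≤ |A|² - |A| + 1, i.e. 9 ≤ |A - A| ≤ 21.
Note: 0 ∈ A - A always (from a - a). The set is symmetric: if d ∈ A - A then -d ∈ A - A.
Enumerate nonzero differences d = a - a' with a > a' (then include -d):
Positive differences: {2, 3, 4, 5, 6, 7, 9, 11, 13, 16}
Full difference set: {0} ∪ (positive diffs) ∪ (negative diffs).
|A - A| = 1 + 2·10 = 21 (matches direct enumeration: 21).

|A - A| = 21


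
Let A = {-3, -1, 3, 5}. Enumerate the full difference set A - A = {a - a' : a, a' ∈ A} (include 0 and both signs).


A - A = {a - a' : a, a' ∈ A}.
Compute a - a' for each ordered pair (a, a'):
a = -3: -3--3=0, -3--1=-2, -3-3=-6, -3-5=-8
a = -1: -1--3=2, -1--1=0, -1-3=-4, -1-5=-6
a = 3: 3--3=6, 3--1=4, 3-3=0, 3-5=-2
a = 5: 5--3=8, 5--1=6, 5-3=2, 5-5=0
Collecting distinct values (and noting 0 appears from a-a):
A - A = {-8, -6, -4, -2, 0, 2, 4, 6, 8}
|A - A| = 9

A - A = {-8, -6, -4, -2, 0, 2, 4, 6, 8}


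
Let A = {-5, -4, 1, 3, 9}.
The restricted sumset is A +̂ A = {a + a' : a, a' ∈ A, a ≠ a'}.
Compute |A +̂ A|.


Restricted sumset: A +̂ A = {a + a' : a ∈ A, a' ∈ A, a ≠ a'}.
Equivalently, take A + A and drop any sum 2a that is achievable ONLY as a + a for a ∈ A (i.e. sums representable only with equal summands).
Enumerate pairs (a, a') with a < a' (symmetric, so each unordered pair gives one sum; this covers all a ≠ a'):
  -5 + -4 = -9
  -5 + 1 = -4
  -5 + 3 = -2
  -5 + 9 = 4
  -4 + 1 = -3
  -4 + 3 = -1
  -4 + 9 = 5
  1 + 3 = 4
  1 + 9 = 10
  3 + 9 = 12
Collected distinct sums: {-9, -4, -3, -2, -1, 4, 5, 10, 12}
|A +̂ A| = 9
(Reference bound: |A +̂ A| ≥ 2|A| - 3 for |A| ≥ 2, with |A| = 5 giving ≥ 7.)

|A +̂ A| = 9


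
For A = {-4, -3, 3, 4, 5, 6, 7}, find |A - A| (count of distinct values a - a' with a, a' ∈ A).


A - A = {a - a' : a, a' ∈ A}; |A| = 7.
Bounds: 2|A|-1 ≤ |A - A| ≤ |A|² - |A| + 1, i.e. 13 ≤ |A - A| ≤ 43.
Note: 0 ∈ A - A always (from a - a). The set is symmetric: if d ∈ A - A then -d ∈ A - A.
Enumerate nonzero differences d = a - a' with a > a' (then include -d):
Positive differences: {1, 2, 3, 4, 6, 7, 8, 9, 10, 11}
Full difference set: {0} ∪ (positive diffs) ∪ (negative diffs).
|A - A| = 1 + 2·10 = 21 (matches direct enumeration: 21).

|A - A| = 21


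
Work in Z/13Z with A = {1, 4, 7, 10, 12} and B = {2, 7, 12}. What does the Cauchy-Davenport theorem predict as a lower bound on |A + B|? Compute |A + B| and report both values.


Cauchy-Davenport: |A + B| ≥ min(p, |A| + |B| - 1) for A, B nonempty in Z/pZ.
|A| = 5, |B| = 3, p = 13.
CD lower bound = min(13, 5 + 3 - 1) = min(13, 7) = 7.
Compute A + B mod 13 directly:
a = 1: 1+2=3, 1+7=8, 1+12=0
a = 4: 4+2=6, 4+7=11, 4+12=3
a = 7: 7+2=9, 7+7=1, 7+12=6
a = 10: 10+2=12, 10+7=4, 10+12=9
a = 12: 12+2=1, 12+7=6, 12+12=11
A + B = {0, 1, 3, 4, 6, 8, 9, 11, 12}, so |A + B| = 9.
Verify: 9 ≥ 7? Yes ✓.

CD lower bound = 7, actual |A + B| = 9.


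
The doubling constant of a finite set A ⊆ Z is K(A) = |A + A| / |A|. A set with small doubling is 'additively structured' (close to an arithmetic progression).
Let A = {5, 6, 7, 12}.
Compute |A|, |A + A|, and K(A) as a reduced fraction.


|A| = 4.
Compute A + A by enumerating all 16 pairs.
A + A = {10, 11, 12, 13, 14, 17, 18, 19, 24}, so |A + A| = 9.
K = |A + A| / |A| = 9/4 (already in lowest terms) ≈ 2.2500.
Reference: AP of size 4 gives K = 7/4 ≈ 1.7500; a fully generic set of size 4 gives K ≈ 2.5000.

|A| = 4, |A + A| = 9, K = 9/4.


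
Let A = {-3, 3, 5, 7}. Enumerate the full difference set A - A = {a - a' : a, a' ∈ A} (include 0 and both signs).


A - A = {a - a' : a, a' ∈ A}.
Compute a - a' for each ordered pair (a, a'):
a = -3: -3--3=0, -3-3=-6, -3-5=-8, -3-7=-10
a = 3: 3--3=6, 3-3=0, 3-5=-2, 3-7=-4
a = 5: 5--3=8, 5-3=2, 5-5=0, 5-7=-2
a = 7: 7--3=10, 7-3=4, 7-5=2, 7-7=0
Collecting distinct values (and noting 0 appears from a-a):
A - A = {-10, -8, -6, -4, -2, 0, 2, 4, 6, 8, 10}
|A - A| = 11

A - A = {-10, -8, -6, -4, -2, 0, 2, 4, 6, 8, 10}


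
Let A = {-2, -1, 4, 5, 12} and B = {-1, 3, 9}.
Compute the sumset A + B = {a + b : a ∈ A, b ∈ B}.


A + B = {a + b : a ∈ A, b ∈ B}.
Enumerate all |A|·|B| = 5·3 = 15 pairs (a, b) and collect distinct sums.
a = -2: -2+-1=-3, -2+3=1, -2+9=7
a = -1: -1+-1=-2, -1+3=2, -1+9=8
a = 4: 4+-1=3, 4+3=7, 4+9=13
a = 5: 5+-1=4, 5+3=8, 5+9=14
a = 12: 12+-1=11, 12+3=15, 12+9=21
Collecting distinct sums: A + B = {-3, -2, 1, 2, 3, 4, 7, 8, 11, 13, 14, 15, 21}
|A + B| = 13

A + B = {-3, -2, 1, 2, 3, 4, 7, 8, 11, 13, 14, 15, 21}


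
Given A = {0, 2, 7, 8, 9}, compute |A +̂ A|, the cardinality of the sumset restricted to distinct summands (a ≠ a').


Restricted sumset: A +̂ A = {a + a' : a ∈ A, a' ∈ A, a ≠ a'}.
Equivalently, take A + A and drop any sum 2a that is achievable ONLY as a + a for a ∈ A (i.e. sums representable only with equal summands).
Enumerate pairs (a, a') with a < a' (symmetric, so each unordered pair gives one sum; this covers all a ≠ a'):
  0 + 2 = 2
  0 + 7 = 7
  0 + 8 = 8
  0 + 9 = 9
  2 + 7 = 9
  2 + 8 = 10
  2 + 9 = 11
  7 + 8 = 15
  7 + 9 = 16
  8 + 9 = 17
Collected distinct sums: {2, 7, 8, 9, 10, 11, 15, 16, 17}
|A +̂ A| = 9
(Reference bound: |A +̂ A| ≥ 2|A| - 3 for |A| ≥ 2, with |A| = 5 giving ≥ 7.)

|A +̂ A| = 9


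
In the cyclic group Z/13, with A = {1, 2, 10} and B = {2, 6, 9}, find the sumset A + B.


Work in Z/13Z: reduce every sum a + b modulo 13.
Enumerate all 9 pairs:
a = 1: 1+2=3, 1+6=7, 1+9=10
a = 2: 2+2=4, 2+6=8, 2+9=11
a = 10: 10+2=12, 10+6=3, 10+9=6
Distinct residues collected: {3, 4, 6, 7, 8, 10, 11, 12}
|A + B| = 8 (out of 13 total residues).

A + B = {3, 4, 6, 7, 8, 10, 11, 12}


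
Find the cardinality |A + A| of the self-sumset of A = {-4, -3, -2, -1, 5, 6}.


A + A = {a + a' : a, a' ∈ A}; |A| = 6.
General bounds: 2|A| - 1 ≤ |A + A| ≤ |A|(|A|+1)/2, i.e. 11 ≤ |A + A| ≤ 21.
Lower bound 2|A|-1 is attained iff A is an arithmetic progression.
Enumerate sums a + a' for a ≤ a' (symmetric, so this suffices):
a = -4: -4+-4=-8, -4+-3=-7, -4+-2=-6, -4+-1=-5, -4+5=1, -4+6=2
a = -3: -3+-3=-6, -3+-2=-5, -3+-1=-4, -3+5=2, -3+6=3
a = -2: -2+-2=-4, -2+-1=-3, -2+5=3, -2+6=4
a = -1: -1+-1=-2, -1+5=4, -1+6=5
a = 5: 5+5=10, 5+6=11
a = 6: 6+6=12
Distinct sums: {-8, -7, -6, -5, -4, -3, -2, 1, 2, 3, 4, 5, 10, 11, 12}
|A + A| = 15

|A + A| = 15


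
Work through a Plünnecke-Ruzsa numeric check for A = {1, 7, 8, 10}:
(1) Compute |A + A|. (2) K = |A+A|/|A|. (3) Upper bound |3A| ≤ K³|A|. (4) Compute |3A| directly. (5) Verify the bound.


|A| = 4.
Step 1: Compute A + A by enumerating all 16 pairs.
A + A = {2, 8, 9, 11, 14, 15, 16, 17, 18, 20}, so |A + A| = 10.
Step 2: Doubling constant K = |A + A|/|A| = 10/4 = 10/4 ≈ 2.5000.
Step 3: Plünnecke-Ruzsa gives |3A| ≤ K³·|A| = (2.5000)³ · 4 ≈ 62.5000.
Step 4: Compute 3A = A + A + A directly by enumerating all triples (a,b,c) ∈ A³; |3A| = 18.
Step 5: Check 18 ≤ 62.5000? Yes ✓.

K = 10/4, Plünnecke-Ruzsa bound K³|A| ≈ 62.5000, |3A| = 18, inequality holds.


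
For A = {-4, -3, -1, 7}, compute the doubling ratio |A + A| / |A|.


|A| = 4.
Compute A + A by enumerating all 16 pairs.
A + A = {-8, -7, -6, -5, -4, -2, 3, 4, 6, 14}, so |A + A| = 10.
K = |A + A| / |A| = 10/4 = 5/2 ≈ 2.5000.
Reference: AP of size 4 gives K = 7/4 ≈ 1.7500; a fully generic set of size 4 gives K ≈ 2.5000.

|A| = 4, |A + A| = 10, K = 10/4 = 5/2.


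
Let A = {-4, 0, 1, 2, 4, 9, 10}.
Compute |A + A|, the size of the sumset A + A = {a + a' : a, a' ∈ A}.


A + A = {a + a' : a, a' ∈ A}; |A| = 7.
General bounds: 2|A| - 1 ≤ |A + A| ≤ |A|(|A|+1)/2, i.e. 13 ≤ |A + A| ≤ 28.
Lower bound 2|A|-1 is attained iff A is an arithmetic progression.
Enumerate sums a + a' for a ≤ a' (symmetric, so this suffices):
a = -4: -4+-4=-8, -4+0=-4, -4+1=-3, -4+2=-2, -4+4=0, -4+9=5, -4+10=6
a = 0: 0+0=0, 0+1=1, 0+2=2, 0+4=4, 0+9=9, 0+10=10
a = 1: 1+1=2, 1+2=3, 1+4=5, 1+9=10, 1+10=11
a = 2: 2+2=4, 2+4=6, 2+9=11, 2+10=12
a = 4: 4+4=8, 4+9=13, 4+10=14
a = 9: 9+9=18, 9+10=19
a = 10: 10+10=20
Distinct sums: {-8, -4, -3, -2, 0, 1, 2, 3, 4, 5, 6, 8, 9, 10, 11, 12, 13, 14, 18, 19, 20}
|A + A| = 21

|A + A| = 21


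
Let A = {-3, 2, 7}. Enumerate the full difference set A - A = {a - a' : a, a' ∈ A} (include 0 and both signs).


A - A = {a - a' : a, a' ∈ A}.
Compute a - a' for each ordered pair (a, a'):
a = -3: -3--3=0, -3-2=-5, -3-7=-10
a = 2: 2--3=5, 2-2=0, 2-7=-5
a = 7: 7--3=10, 7-2=5, 7-7=0
Collecting distinct values (and noting 0 appears from a-a):
A - A = {-10, -5, 0, 5, 10}
|A - A| = 5

A - A = {-10, -5, 0, 5, 10}


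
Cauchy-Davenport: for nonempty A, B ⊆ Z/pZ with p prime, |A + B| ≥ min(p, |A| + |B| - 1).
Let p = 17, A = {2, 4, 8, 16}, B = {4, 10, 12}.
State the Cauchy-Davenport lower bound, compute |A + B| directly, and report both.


Cauchy-Davenport: |A + B| ≥ min(p, |A| + |B| - 1) for A, B nonempty in Z/pZ.
|A| = 4, |B| = 3, p = 17.
CD lower bound = min(17, 4 + 3 - 1) = min(17, 6) = 6.
Compute A + B mod 17 directly:
a = 2: 2+4=6, 2+10=12, 2+12=14
a = 4: 4+4=8, 4+10=14, 4+12=16
a = 8: 8+4=12, 8+10=1, 8+12=3
a = 16: 16+4=3, 16+10=9, 16+12=11
A + B = {1, 3, 6, 8, 9, 11, 12, 14, 16}, so |A + B| = 9.
Verify: 9 ≥ 6? Yes ✓.

CD lower bound = 6, actual |A + B| = 9.


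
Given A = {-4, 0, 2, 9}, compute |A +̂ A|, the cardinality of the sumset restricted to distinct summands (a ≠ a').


Restricted sumset: A +̂ A = {a + a' : a ∈ A, a' ∈ A, a ≠ a'}.
Equivalently, take A + A and drop any sum 2a that is achievable ONLY as a + a for a ∈ A (i.e. sums representable only with equal summands).
Enumerate pairs (a, a') with a < a' (symmetric, so each unordered pair gives one sum; this covers all a ≠ a'):
  -4 + 0 = -4
  -4 + 2 = -2
  -4 + 9 = 5
  0 + 2 = 2
  0 + 9 = 9
  2 + 9 = 11
Collected distinct sums: {-4, -2, 2, 5, 9, 11}
|A +̂ A| = 6
(Reference bound: |A +̂ A| ≥ 2|A| - 3 for |A| ≥ 2, with |A| = 4 giving ≥ 5.)

|A +̂ A| = 6


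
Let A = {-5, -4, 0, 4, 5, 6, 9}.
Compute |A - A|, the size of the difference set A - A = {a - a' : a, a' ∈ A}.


A - A = {a - a' : a, a' ∈ A}; |A| = 7.
Bounds: 2|A|-1 ≤ |A - A| ≤ |A|² - |A| + 1, i.e. 13 ≤ |A - A| ≤ 43.
Note: 0 ∈ A - A always (from a - a). The set is symmetric: if d ∈ A - A then -d ∈ A - A.
Enumerate nonzero differences d = a - a' with a > a' (then include -d):
Positive differences: {1, 2, 3, 4, 5, 6, 8, 9, 10, 11, 13, 14}
Full difference set: {0} ∪ (positive diffs) ∪ (negative diffs).
|A - A| = 1 + 2·12 = 25 (matches direct enumeration: 25).

|A - A| = 25


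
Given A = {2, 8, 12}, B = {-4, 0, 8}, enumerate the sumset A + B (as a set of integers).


A + B = {a + b : a ∈ A, b ∈ B}.
Enumerate all |A|·|B| = 3·3 = 9 pairs (a, b) and collect distinct sums.
a = 2: 2+-4=-2, 2+0=2, 2+8=10
a = 8: 8+-4=4, 8+0=8, 8+8=16
a = 12: 12+-4=8, 12+0=12, 12+8=20
Collecting distinct sums: A + B = {-2, 2, 4, 8, 10, 12, 16, 20}
|A + B| = 8

A + B = {-2, 2, 4, 8, 10, 12, 16, 20}


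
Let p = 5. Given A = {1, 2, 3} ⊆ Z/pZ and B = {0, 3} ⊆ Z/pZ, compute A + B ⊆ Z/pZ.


Work in Z/5Z: reduce every sum a + b modulo 5.
Enumerate all 6 pairs:
a = 1: 1+0=1, 1+3=4
a = 2: 2+0=2, 2+3=0
a = 3: 3+0=3, 3+3=1
Distinct residues collected: {0, 1, 2, 3, 4}
|A + B| = 5 (out of 5 total residues).

A + B = {0, 1, 2, 3, 4}


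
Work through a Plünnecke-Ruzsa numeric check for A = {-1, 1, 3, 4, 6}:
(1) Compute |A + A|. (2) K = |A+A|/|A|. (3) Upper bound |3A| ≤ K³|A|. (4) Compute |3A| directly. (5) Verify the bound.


|A| = 5.
Step 1: Compute A + A by enumerating all 25 pairs.
A + A = {-2, 0, 2, 3, 4, 5, 6, 7, 8, 9, 10, 12}, so |A + A| = 12.
Step 2: Doubling constant K = |A + A|/|A| = 12/5 = 12/5 ≈ 2.4000.
Step 3: Plünnecke-Ruzsa gives |3A| ≤ K³·|A| = (2.4000)³ · 5 ≈ 69.1200.
Step 4: Compute 3A = A + A + A directly by enumerating all triples (a,b,c) ∈ A³; |3A| = 19.
Step 5: Check 19 ≤ 69.1200? Yes ✓.

K = 12/5, Plünnecke-Ruzsa bound K³|A| ≈ 69.1200, |3A| = 19, inequality holds.


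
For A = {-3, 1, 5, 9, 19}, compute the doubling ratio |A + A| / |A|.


|A| = 5.
Compute A + A by enumerating all 25 pairs.
A + A = {-6, -2, 2, 6, 10, 14, 16, 18, 20, 24, 28, 38}, so |A + A| = 12.
K = |A + A| / |A| = 12/5 (already in lowest terms) ≈ 2.4000.
Reference: AP of size 5 gives K = 9/5 ≈ 1.8000; a fully generic set of size 5 gives K ≈ 3.0000.

|A| = 5, |A + A| = 12, K = 12/5.


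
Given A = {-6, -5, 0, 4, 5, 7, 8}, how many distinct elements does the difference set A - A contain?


A - A = {a - a' : a, a' ∈ A}; |A| = 7.
Bounds: 2|A|-1 ≤ |A - A| ≤ |A|² - |A| + 1, i.e. 13 ≤ |A - A| ≤ 43.
Note: 0 ∈ A - A always (from a - a). The set is symmetric: if d ∈ A - A then -d ∈ A - A.
Enumerate nonzero differences d = a - a' with a > a' (then include -d):
Positive differences: {1, 2, 3, 4, 5, 6, 7, 8, 9, 10, 11, 12, 13, 14}
Full difference set: {0} ∪ (positive diffs) ∪ (negative diffs).
|A - A| = 1 + 2·14 = 29 (matches direct enumeration: 29).

|A - A| = 29


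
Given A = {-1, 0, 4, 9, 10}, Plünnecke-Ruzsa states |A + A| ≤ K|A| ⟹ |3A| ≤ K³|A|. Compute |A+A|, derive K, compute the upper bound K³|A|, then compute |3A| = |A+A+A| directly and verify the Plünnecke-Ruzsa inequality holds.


|A| = 5.
Step 1: Compute A + A by enumerating all 25 pairs.
A + A = {-2, -1, 0, 3, 4, 8, 9, 10, 13, 14, 18, 19, 20}, so |A + A| = 13.
Step 2: Doubling constant K = |A + A|/|A| = 13/5 = 13/5 ≈ 2.6000.
Step 3: Plünnecke-Ruzsa gives |3A| ≤ K³·|A| = (2.6000)³ · 5 ≈ 87.8800.
Step 4: Compute 3A = A + A + A directly by enumerating all triples (a,b,c) ∈ A³; |3A| = 25.
Step 5: Check 25 ≤ 87.8800? Yes ✓.

K = 13/5, Plünnecke-Ruzsa bound K³|A| ≈ 87.8800, |3A| = 25, inequality holds.


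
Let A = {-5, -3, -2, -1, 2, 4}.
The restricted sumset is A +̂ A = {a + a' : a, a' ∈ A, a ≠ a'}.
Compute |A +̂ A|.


Restricted sumset: A +̂ A = {a + a' : a ∈ A, a' ∈ A, a ≠ a'}.
Equivalently, take A + A and drop any sum 2a that is achievable ONLY as a + a for a ∈ A (i.e. sums representable only with equal summands).
Enumerate pairs (a, a') with a < a' (symmetric, so each unordered pair gives one sum; this covers all a ≠ a'):
  -5 + -3 = -8
  -5 + -2 = -7
  -5 + -1 = -6
  -5 + 2 = -3
  -5 + 4 = -1
  -3 + -2 = -5
  -3 + -1 = -4
  -3 + 2 = -1
  -3 + 4 = 1
  -2 + -1 = -3
  -2 + 2 = 0
  -2 + 4 = 2
  -1 + 2 = 1
  -1 + 4 = 3
  2 + 4 = 6
Collected distinct sums: {-8, -7, -6, -5, -4, -3, -1, 0, 1, 2, 3, 6}
|A +̂ A| = 12
(Reference bound: |A +̂ A| ≥ 2|A| - 3 for |A| ≥ 2, with |A| = 6 giving ≥ 9.)

|A +̂ A| = 12


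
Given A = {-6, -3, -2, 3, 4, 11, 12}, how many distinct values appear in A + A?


A + A = {a + a' : a, a' ∈ A}; |A| = 7.
General bounds: 2|A| - 1 ≤ |A + A| ≤ |A|(|A|+1)/2, i.e. 13 ≤ |A + A| ≤ 28.
Lower bound 2|A|-1 is attained iff A is an arithmetic progression.
Enumerate sums a + a' for a ≤ a' (symmetric, so this suffices):
a = -6: -6+-6=-12, -6+-3=-9, -6+-2=-8, -6+3=-3, -6+4=-2, -6+11=5, -6+12=6
a = -3: -3+-3=-6, -3+-2=-5, -3+3=0, -3+4=1, -3+11=8, -3+12=9
a = -2: -2+-2=-4, -2+3=1, -2+4=2, -2+11=9, -2+12=10
a = 3: 3+3=6, 3+4=7, 3+11=14, 3+12=15
a = 4: 4+4=8, 4+11=15, 4+12=16
a = 11: 11+11=22, 11+12=23
a = 12: 12+12=24
Distinct sums: {-12, -9, -8, -6, -5, -4, -3, -2, 0, 1, 2, 5, 6, 7, 8, 9, 10, 14, 15, 16, 22, 23, 24}
|A + A| = 23

|A + A| = 23


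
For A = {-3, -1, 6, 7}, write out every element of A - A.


A - A = {a - a' : a, a' ∈ A}.
Compute a - a' for each ordered pair (a, a'):
a = -3: -3--3=0, -3--1=-2, -3-6=-9, -3-7=-10
a = -1: -1--3=2, -1--1=0, -1-6=-7, -1-7=-8
a = 6: 6--3=9, 6--1=7, 6-6=0, 6-7=-1
a = 7: 7--3=10, 7--1=8, 7-6=1, 7-7=0
Collecting distinct values (and noting 0 appears from a-a):
A - A = {-10, -9, -8, -7, -2, -1, 0, 1, 2, 7, 8, 9, 10}
|A - A| = 13

A - A = {-10, -9, -8, -7, -2, -1, 0, 1, 2, 7, 8, 9, 10}


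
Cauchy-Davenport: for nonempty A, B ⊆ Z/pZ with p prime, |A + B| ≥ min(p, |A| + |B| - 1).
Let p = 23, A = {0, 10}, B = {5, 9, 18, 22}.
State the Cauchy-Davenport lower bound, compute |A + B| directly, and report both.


Cauchy-Davenport: |A + B| ≥ min(p, |A| + |B| - 1) for A, B nonempty in Z/pZ.
|A| = 2, |B| = 4, p = 23.
CD lower bound = min(23, 2 + 4 - 1) = min(23, 5) = 5.
Compute A + B mod 23 directly:
a = 0: 0+5=5, 0+9=9, 0+18=18, 0+22=22
a = 10: 10+5=15, 10+9=19, 10+18=5, 10+22=9
A + B = {5, 9, 15, 18, 19, 22}, so |A + B| = 6.
Verify: 6 ≥ 5? Yes ✓.

CD lower bound = 5, actual |A + B| = 6.


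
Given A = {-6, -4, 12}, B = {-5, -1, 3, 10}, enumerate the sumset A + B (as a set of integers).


A + B = {a + b : a ∈ A, b ∈ B}.
Enumerate all |A|·|B| = 3·4 = 12 pairs (a, b) and collect distinct sums.
a = -6: -6+-5=-11, -6+-1=-7, -6+3=-3, -6+10=4
a = -4: -4+-5=-9, -4+-1=-5, -4+3=-1, -4+10=6
a = 12: 12+-5=7, 12+-1=11, 12+3=15, 12+10=22
Collecting distinct sums: A + B = {-11, -9, -7, -5, -3, -1, 4, 6, 7, 11, 15, 22}
|A + B| = 12

A + B = {-11, -9, -7, -5, -3, -1, 4, 6, 7, 11, 15, 22}


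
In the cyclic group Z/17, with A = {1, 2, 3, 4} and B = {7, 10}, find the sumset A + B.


Work in Z/17Z: reduce every sum a + b modulo 17.
Enumerate all 8 pairs:
a = 1: 1+7=8, 1+10=11
a = 2: 2+7=9, 2+10=12
a = 3: 3+7=10, 3+10=13
a = 4: 4+7=11, 4+10=14
Distinct residues collected: {8, 9, 10, 11, 12, 13, 14}
|A + B| = 7 (out of 17 total residues).

A + B = {8, 9, 10, 11, 12, 13, 14}


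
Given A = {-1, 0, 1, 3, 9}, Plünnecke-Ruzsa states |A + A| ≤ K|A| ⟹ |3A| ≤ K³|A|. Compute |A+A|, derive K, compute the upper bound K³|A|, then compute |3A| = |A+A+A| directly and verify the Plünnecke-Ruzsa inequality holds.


|A| = 5.
Step 1: Compute A + A by enumerating all 25 pairs.
A + A = {-2, -1, 0, 1, 2, 3, 4, 6, 8, 9, 10, 12, 18}, so |A + A| = 13.
Step 2: Doubling constant K = |A + A|/|A| = 13/5 = 13/5 ≈ 2.6000.
Step 3: Plünnecke-Ruzsa gives |3A| ≤ K³·|A| = (2.6000)³ · 5 ≈ 87.8800.
Step 4: Compute 3A = A + A + A directly by enumerating all triples (a,b,c) ∈ A³; |3A| = 23.
Step 5: Check 23 ≤ 87.8800? Yes ✓.

K = 13/5, Plünnecke-Ruzsa bound K³|A| ≈ 87.8800, |3A| = 23, inequality holds.


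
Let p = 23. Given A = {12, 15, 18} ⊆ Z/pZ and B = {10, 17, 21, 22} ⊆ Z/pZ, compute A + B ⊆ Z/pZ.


Work in Z/23Z: reduce every sum a + b modulo 23.
Enumerate all 12 pairs:
a = 12: 12+10=22, 12+17=6, 12+21=10, 12+22=11
a = 15: 15+10=2, 15+17=9, 15+21=13, 15+22=14
a = 18: 18+10=5, 18+17=12, 18+21=16, 18+22=17
Distinct residues collected: {2, 5, 6, 9, 10, 11, 12, 13, 14, 16, 17, 22}
|A + B| = 12 (out of 23 total residues).

A + B = {2, 5, 6, 9, 10, 11, 12, 13, 14, 16, 17, 22}


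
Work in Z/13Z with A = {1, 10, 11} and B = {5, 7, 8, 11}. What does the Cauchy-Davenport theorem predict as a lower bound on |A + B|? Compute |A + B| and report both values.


Cauchy-Davenport: |A + B| ≥ min(p, |A| + |B| - 1) for A, B nonempty in Z/pZ.
|A| = 3, |B| = 4, p = 13.
CD lower bound = min(13, 3 + 4 - 1) = min(13, 6) = 6.
Compute A + B mod 13 directly:
a = 1: 1+5=6, 1+7=8, 1+8=9, 1+11=12
a = 10: 10+5=2, 10+7=4, 10+8=5, 10+11=8
a = 11: 11+5=3, 11+7=5, 11+8=6, 11+11=9
A + B = {2, 3, 4, 5, 6, 8, 9, 12}, so |A + B| = 8.
Verify: 8 ≥ 6? Yes ✓.

CD lower bound = 6, actual |A + B| = 8.


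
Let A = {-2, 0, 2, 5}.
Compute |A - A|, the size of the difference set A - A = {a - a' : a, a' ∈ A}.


A - A = {a - a' : a, a' ∈ A}; |A| = 4.
Bounds: 2|A|-1 ≤ |A - A| ≤ |A|² - |A| + 1, i.e. 7 ≤ |A - A| ≤ 13.
Note: 0 ∈ A - A always (from a - a). The set is symmetric: if d ∈ A - A then -d ∈ A - A.
Enumerate nonzero differences d = a - a' with a > a' (then include -d):
Positive differences: {2, 3, 4, 5, 7}
Full difference set: {0} ∪ (positive diffs) ∪ (negative diffs).
|A - A| = 1 + 2·5 = 11 (matches direct enumeration: 11).

|A - A| = 11
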